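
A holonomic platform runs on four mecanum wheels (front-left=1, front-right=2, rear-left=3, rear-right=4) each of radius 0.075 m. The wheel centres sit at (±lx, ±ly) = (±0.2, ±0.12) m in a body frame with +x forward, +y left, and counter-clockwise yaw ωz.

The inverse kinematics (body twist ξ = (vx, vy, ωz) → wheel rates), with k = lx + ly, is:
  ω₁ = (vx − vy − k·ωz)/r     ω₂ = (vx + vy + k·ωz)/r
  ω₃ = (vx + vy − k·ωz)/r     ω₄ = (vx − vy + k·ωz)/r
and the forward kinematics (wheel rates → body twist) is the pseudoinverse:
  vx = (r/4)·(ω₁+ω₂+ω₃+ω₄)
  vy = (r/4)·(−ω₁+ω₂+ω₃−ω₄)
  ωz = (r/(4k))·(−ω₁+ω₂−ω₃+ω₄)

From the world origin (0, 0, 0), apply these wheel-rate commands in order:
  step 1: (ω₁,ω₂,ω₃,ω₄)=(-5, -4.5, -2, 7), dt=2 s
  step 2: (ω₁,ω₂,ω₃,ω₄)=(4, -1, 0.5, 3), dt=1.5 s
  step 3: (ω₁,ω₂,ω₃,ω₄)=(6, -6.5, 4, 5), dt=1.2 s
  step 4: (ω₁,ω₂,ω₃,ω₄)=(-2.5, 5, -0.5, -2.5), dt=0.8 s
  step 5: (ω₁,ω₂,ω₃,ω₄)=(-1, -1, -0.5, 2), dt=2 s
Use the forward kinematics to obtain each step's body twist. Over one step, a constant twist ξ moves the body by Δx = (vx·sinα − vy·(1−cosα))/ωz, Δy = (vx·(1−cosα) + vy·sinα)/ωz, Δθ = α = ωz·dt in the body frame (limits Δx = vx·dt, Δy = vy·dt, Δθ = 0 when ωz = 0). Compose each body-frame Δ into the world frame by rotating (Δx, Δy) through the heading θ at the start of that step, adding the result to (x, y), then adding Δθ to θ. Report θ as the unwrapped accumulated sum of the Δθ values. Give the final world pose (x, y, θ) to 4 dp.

(0.5925, -0.4281, 0.6357)

step 1: ξ=(vx,vy,ωz)=(-0.0844, -0.1594, 0.5566), dt=2.0 → body Δ=(0.0239, -0.3415, 1.1133) → world pose (0.0239, -0.3415, 1.1133)
step 2: ξ=(vx,vy,ωz)=(0.1219, -0.1406, -0.1465), dt=1.5 → body Δ=(0.1583, -0.2292, -0.2197) → world pose (0.2994, -0.3008, 0.8936)
step 3: ξ=(vx,vy,ωz)=(0.1594, -0.2531, -0.6738), dt=1.2 → body Δ=(0.0548, -0.3449, -0.8086) → world pose (0.6026, -0.4742, 0.0850)
step 4: ξ=(vx,vy,ωz)=(-0.0094, 0.1781, 0.3223), dt=0.8 → body Δ=(-0.0257, 0.1400, 0.2578) → world pose (0.5651, -0.3369, 0.3428)
step 5: ξ=(vx,vy,ωz)=(-0.0094, -0.0469, 0.1465), dt=2.0 → body Δ=(-0.0048, -0.0951, 0.2930) → world pose (0.5925, -0.4281, 0.6357)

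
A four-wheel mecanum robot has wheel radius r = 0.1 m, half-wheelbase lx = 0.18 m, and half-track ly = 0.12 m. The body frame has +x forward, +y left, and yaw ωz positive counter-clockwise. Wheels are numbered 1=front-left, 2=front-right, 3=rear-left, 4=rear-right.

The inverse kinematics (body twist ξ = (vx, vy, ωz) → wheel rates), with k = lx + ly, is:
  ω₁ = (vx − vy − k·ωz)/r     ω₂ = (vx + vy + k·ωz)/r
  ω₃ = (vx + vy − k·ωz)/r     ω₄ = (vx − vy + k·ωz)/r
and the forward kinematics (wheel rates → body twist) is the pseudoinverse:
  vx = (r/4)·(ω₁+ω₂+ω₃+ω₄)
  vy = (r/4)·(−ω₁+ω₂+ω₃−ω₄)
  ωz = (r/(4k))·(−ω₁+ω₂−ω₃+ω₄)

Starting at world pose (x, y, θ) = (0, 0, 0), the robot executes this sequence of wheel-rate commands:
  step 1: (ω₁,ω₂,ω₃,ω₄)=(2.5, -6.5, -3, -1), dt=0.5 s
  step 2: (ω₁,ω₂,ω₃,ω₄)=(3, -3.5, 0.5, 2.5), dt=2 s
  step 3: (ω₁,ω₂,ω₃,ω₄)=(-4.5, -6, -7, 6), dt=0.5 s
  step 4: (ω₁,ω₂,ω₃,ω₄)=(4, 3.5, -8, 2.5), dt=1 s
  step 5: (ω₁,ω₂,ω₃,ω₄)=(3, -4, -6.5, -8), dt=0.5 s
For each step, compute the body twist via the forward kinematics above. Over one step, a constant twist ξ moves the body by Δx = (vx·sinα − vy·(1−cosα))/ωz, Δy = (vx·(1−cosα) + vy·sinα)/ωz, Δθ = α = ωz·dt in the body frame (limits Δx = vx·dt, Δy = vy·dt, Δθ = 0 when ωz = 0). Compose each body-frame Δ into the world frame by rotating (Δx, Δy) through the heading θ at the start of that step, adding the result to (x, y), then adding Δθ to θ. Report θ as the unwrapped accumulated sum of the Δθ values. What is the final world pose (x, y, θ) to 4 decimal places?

(-0.6835, -0.9027, -0.0833)

step 1: ξ=(vx,vy,ωz)=(-0.2000, -0.2750, -0.5833), dt=0.5 → body Δ=(-0.1185, -0.1211, -0.2917) → world pose (-0.1185, -0.1211, -0.2917)
step 2: ξ=(vx,vy,ωz)=(0.0625, -0.2125, -0.3750), dt=2.0 → body Δ=(-0.0384, -0.4310, -0.7500) → world pose (-0.2792, -0.5228, -1.0417)
step 3: ξ=(vx,vy,ωz)=(-0.2875, -0.3625, 0.9583), dt=0.5 → body Δ=(-0.0957, -0.2082, 0.4792) → world pose (-0.5073, -0.5453, -0.5625)
step 4: ξ=(vx,vy,ωz)=(0.0500, -0.2750, 0.8333), dt=1.0 → body Δ=(0.1525, -0.2246, 0.8333) → world pose (-0.4980, -0.8166, 0.2708)
step 5: ξ=(vx,vy,ωz)=(-0.3875, -0.1375, -0.7083), dt=0.5 → body Δ=(-0.2018, -0.0334, -0.3542) → world pose (-0.6835, -0.9027, -0.0833)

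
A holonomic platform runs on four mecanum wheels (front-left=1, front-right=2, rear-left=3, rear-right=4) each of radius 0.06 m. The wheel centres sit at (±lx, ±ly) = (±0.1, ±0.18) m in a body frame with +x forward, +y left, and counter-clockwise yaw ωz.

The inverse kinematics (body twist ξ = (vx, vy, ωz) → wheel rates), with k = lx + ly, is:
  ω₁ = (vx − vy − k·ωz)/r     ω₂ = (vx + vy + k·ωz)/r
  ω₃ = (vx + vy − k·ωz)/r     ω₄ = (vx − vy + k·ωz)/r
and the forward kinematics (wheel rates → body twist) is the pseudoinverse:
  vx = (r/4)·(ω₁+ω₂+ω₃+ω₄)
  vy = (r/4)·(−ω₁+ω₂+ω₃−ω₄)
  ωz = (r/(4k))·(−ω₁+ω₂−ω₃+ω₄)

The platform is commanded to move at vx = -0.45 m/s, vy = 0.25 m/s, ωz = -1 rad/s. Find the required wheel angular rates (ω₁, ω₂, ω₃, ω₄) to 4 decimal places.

k = lx + ly = 0.1 + 0.18 = 0.2800;  k·ωz = 0.2800·-1 = -0.2800
ω₁ (FL) = (vx − vy − k·ωz)/r = -0.4200/0.06 = -7.0000
ω₂ (FR) = (vx + vy + k·ωz)/r = -0.4800/0.06 = -8.0000
ω₃ (RL) = (vx + vy − k·ωz)/r = 0.0800/0.06 = 1.3333
ω₄ (RR) = (vx − vy + k·ωz)/r = -0.9800/0.06 = -16.3333

(-7.0000, -8.0000, 1.3333, -16.3333)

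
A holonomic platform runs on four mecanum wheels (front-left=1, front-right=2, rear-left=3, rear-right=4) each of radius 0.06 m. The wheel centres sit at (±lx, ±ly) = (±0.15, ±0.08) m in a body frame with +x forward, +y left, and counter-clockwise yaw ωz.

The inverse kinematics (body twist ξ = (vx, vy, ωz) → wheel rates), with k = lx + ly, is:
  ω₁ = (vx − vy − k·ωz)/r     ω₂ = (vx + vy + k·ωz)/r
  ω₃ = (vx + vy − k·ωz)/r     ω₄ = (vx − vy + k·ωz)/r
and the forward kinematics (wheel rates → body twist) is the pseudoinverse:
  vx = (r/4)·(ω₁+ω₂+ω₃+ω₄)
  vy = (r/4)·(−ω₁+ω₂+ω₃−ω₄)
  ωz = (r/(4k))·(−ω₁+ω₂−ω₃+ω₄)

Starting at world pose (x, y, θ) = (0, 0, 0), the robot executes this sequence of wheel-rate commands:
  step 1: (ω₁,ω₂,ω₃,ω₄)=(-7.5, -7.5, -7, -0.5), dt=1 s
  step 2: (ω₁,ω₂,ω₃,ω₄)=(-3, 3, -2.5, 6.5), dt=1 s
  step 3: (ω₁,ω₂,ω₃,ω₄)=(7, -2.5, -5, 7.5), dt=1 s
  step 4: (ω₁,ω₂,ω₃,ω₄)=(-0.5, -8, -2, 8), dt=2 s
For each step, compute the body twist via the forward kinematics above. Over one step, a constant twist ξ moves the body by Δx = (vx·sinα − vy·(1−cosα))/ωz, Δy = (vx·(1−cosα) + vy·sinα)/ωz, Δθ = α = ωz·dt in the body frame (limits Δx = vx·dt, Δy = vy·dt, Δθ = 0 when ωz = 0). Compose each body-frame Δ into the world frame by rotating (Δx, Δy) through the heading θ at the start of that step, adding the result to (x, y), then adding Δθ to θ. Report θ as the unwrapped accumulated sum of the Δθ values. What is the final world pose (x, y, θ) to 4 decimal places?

step 1: ξ=(vx,vy,ωz)=(-0.3375, -0.0975, 0.4239), dt=1.0 → body Δ=(-0.3071, -0.1651, 0.4239) → world pose (-0.3071, -0.1651, 0.4239)
step 2: ξ=(vx,vy,ωz)=(0.0600, -0.0450, 0.9783), dt=1.0 → body Δ=(0.0712, -0.0111, 0.9783) → world pose (-0.2377, -0.1459, 1.4022)
step 3: ξ=(vx,vy,ωz)=(0.1050, -0.3300, 0.1957), dt=1.0 → body Δ=(0.1365, -0.3177, 0.1957) → world pose (0.0984, -0.0646, 1.5978)
step 4: ξ=(vx,vy,ωz)=(-0.0375, -0.2625, 0.1630), dt=2.0 → body Δ=(0.0112, -0.5279, 0.3261) → world pose (0.6258, -0.0392, 1.9239)

(0.6258, -0.0392, 1.9239)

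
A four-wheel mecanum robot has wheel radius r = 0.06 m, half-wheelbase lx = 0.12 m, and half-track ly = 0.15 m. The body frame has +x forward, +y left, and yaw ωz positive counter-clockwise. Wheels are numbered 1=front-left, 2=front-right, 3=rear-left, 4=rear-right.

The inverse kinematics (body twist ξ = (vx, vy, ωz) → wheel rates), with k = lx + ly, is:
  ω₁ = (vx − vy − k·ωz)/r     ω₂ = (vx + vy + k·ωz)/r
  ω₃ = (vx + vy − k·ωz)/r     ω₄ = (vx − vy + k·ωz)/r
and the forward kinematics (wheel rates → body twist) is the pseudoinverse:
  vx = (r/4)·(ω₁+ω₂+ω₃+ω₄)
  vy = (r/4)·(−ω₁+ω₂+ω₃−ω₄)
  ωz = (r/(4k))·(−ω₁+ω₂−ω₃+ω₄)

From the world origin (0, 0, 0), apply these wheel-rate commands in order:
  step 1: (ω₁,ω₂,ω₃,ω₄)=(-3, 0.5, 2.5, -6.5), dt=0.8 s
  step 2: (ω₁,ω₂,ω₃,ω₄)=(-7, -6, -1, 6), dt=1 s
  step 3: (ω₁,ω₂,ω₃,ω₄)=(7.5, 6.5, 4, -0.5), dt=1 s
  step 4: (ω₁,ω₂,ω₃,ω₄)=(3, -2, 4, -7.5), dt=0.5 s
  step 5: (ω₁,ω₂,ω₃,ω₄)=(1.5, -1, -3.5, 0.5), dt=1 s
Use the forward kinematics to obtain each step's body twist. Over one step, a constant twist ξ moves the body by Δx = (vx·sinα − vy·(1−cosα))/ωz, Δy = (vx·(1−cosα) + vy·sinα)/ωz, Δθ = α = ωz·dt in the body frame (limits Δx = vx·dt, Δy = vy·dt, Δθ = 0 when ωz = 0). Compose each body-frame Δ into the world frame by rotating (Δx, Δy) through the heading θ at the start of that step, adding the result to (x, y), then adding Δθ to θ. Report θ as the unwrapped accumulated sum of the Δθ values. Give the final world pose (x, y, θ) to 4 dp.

(-0.0040, 0.1220, -0.4806)

step 1: ξ=(vx,vy,ωz)=(-0.0975, 0.1875, -0.3056), dt=0.8 → body Δ=(-0.0590, 0.1580, -0.2444) → world pose (-0.0590, 0.1580, -0.2444)
step 2: ξ=(vx,vy,ωz)=(-0.1200, -0.0900, 0.4444), dt=1.0 → body Δ=(-0.0964, -0.1133, 0.4444) → world pose (-0.1800, 0.0714, 0.2000)
step 3: ξ=(vx,vy,ωz)=(0.2625, 0.0525, -0.3056), dt=1.0 → body Δ=(0.2664, 0.0119, -0.3056) → world pose (0.0788, 0.1360, -0.1056)
step 4: ξ=(vx,vy,ωz)=(-0.0375, 0.0975, -0.9167), dt=0.5 → body Δ=(-0.0071, 0.0513, -0.4583) → world pose (0.0771, 0.1877, -0.5639)
step 5: ξ=(vx,vy,ωz)=(-0.0375, -0.0975, 0.0833), dt=1.0 → body Δ=(-0.0334, -0.0989, 0.0833) → world pose (-0.0040, 0.1220, -0.4806)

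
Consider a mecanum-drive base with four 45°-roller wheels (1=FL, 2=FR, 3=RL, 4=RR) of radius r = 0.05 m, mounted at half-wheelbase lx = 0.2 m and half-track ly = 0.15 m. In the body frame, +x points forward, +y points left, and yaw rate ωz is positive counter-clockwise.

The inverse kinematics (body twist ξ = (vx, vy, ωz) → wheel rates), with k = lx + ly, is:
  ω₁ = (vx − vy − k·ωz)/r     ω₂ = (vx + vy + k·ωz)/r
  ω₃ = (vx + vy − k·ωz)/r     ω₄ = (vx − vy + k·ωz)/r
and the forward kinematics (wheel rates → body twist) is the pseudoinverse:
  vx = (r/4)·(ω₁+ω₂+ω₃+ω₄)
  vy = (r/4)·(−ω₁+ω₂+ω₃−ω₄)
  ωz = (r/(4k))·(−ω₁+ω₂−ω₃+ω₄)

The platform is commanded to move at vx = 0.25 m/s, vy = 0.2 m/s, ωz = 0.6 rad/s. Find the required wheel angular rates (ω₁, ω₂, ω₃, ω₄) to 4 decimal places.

k = lx + ly = 0.2 + 0.15 = 0.3500;  k·ωz = 0.3500·0.6 = 0.2100
ω₁ (FL) = (vx − vy − k·ωz)/r = -0.1600/0.05 = -3.2000
ω₂ (FR) = (vx + vy + k·ωz)/r = 0.6600/0.05 = 13.2000
ω₃ (RL) = (vx + vy − k·ωz)/r = 0.2400/0.05 = 4.8000
ω₄ (RR) = (vx − vy + k·ωz)/r = 0.2600/0.05 = 5.2000

(-3.2000, 13.2000, 4.8000, 5.2000)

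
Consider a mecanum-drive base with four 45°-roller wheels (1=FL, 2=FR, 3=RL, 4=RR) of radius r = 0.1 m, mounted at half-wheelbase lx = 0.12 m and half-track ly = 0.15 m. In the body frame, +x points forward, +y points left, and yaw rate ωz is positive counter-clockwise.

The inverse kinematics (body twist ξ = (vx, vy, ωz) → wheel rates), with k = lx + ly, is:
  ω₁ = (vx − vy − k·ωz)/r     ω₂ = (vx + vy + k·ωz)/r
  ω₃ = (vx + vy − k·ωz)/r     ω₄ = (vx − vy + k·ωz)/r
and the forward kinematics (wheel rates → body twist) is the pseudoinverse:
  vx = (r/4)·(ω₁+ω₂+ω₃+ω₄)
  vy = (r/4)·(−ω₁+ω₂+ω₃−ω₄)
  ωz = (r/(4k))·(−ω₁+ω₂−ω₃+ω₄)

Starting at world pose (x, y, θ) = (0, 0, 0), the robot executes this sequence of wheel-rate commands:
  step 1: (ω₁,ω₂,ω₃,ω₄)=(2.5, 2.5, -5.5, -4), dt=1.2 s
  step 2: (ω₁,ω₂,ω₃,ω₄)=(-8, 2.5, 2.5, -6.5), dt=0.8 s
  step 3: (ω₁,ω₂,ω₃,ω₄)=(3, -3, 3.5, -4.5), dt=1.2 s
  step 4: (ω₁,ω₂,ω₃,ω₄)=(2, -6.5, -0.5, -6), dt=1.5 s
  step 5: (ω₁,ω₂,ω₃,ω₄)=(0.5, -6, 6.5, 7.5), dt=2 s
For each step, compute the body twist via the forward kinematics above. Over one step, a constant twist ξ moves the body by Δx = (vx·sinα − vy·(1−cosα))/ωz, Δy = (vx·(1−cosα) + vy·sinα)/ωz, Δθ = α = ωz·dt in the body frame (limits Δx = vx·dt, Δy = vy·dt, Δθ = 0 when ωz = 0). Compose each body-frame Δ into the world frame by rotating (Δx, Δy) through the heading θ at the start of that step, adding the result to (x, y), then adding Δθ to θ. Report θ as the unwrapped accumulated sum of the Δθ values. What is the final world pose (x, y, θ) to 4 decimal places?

step 1: ξ=(vx,vy,ωz)=(-0.1125, -0.0375, 0.1389), dt=1.2 → body Δ=(-0.1306, -0.0560, 0.1667) → world pose (-0.1306, -0.0560, 0.1667)
step 2: ξ=(vx,vy,ωz)=(-0.2375, 0.4875, 0.1389), dt=0.8 → body Δ=(-0.2113, 0.3787, 0.1111) → world pose (-0.4018, 0.2823, 0.2778)
step 3: ξ=(vx,vy,ωz)=(-0.0250, 0.0500, -1.2963), dt=1.2 → body Δ=(0.0187, 0.0576, -1.5556) → world pose (-0.3996, 0.3428, -1.2778)
step 4: ξ=(vx,vy,ωz)=(-0.2750, -0.0750, -1.2963), dt=1.5 → body Δ=(-0.2765, 0.2357, -1.9444) → world pose (-0.2538, 0.6756, -3.2222)
step 5: ξ=(vx,vy,ωz)=(0.2125, -0.1875, -0.5093), dt=2.0 → body Δ=(0.1802, -0.5118, -1.0185) → world pose (-0.3922, 1.2003, -4.2407)

(-0.3922, 1.2003, -4.2407)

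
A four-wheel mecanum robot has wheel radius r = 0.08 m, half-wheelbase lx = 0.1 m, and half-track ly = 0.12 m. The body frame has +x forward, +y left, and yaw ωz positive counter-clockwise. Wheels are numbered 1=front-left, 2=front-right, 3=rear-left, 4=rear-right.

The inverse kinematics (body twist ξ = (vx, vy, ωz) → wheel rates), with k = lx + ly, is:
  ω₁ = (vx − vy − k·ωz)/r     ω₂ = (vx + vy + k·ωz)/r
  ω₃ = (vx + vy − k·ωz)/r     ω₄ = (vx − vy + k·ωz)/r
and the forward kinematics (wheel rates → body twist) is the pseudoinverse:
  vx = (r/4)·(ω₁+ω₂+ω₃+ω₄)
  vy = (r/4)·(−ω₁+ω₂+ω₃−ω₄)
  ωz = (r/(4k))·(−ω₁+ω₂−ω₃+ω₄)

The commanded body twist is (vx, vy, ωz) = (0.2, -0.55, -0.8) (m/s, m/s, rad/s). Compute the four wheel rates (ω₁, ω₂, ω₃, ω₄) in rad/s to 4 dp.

k = lx + ly = 0.1 + 0.12 = 0.2200;  k·ωz = 0.2200·-0.8 = -0.1760
ω₁ (FL) = (vx − vy − k·ωz)/r = 0.9260/0.08 = 11.5750
ω₂ (FR) = (vx + vy + k·ωz)/r = -0.5260/0.08 = -6.5750
ω₃ (RL) = (vx + vy − k·ωz)/r = -0.1740/0.08 = -2.1750
ω₄ (RR) = (vx − vy + k·ωz)/r = 0.5740/0.08 = 7.1750

(11.5750, -6.5750, -2.1750, 7.1750)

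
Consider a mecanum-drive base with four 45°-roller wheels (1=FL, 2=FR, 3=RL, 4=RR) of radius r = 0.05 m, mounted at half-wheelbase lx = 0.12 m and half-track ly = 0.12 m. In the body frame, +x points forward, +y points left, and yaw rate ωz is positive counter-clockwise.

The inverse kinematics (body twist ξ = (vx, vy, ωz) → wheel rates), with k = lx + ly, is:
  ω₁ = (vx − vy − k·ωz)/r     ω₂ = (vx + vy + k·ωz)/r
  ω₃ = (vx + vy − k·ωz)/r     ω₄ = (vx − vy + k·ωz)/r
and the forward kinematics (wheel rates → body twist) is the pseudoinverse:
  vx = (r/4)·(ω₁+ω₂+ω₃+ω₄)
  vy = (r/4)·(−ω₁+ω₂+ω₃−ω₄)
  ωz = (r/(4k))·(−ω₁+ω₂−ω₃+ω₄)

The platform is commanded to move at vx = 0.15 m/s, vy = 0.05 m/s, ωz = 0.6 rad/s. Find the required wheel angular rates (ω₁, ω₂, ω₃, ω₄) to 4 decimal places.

k = lx + ly = 0.12 + 0.12 = 0.2400;  k·ωz = 0.2400·0.6 = 0.1440
ω₁ (FL) = (vx − vy − k·ωz)/r = -0.0440/0.05 = -0.8800
ω₂ (FR) = (vx + vy + k·ωz)/r = 0.3440/0.05 = 6.8800
ω₃ (RL) = (vx + vy − k·ωz)/r = 0.0560/0.05 = 1.1200
ω₄ (RR) = (vx − vy + k·ωz)/r = 0.2440/0.05 = 4.8800

(-0.8800, 6.8800, 1.1200, 4.8800)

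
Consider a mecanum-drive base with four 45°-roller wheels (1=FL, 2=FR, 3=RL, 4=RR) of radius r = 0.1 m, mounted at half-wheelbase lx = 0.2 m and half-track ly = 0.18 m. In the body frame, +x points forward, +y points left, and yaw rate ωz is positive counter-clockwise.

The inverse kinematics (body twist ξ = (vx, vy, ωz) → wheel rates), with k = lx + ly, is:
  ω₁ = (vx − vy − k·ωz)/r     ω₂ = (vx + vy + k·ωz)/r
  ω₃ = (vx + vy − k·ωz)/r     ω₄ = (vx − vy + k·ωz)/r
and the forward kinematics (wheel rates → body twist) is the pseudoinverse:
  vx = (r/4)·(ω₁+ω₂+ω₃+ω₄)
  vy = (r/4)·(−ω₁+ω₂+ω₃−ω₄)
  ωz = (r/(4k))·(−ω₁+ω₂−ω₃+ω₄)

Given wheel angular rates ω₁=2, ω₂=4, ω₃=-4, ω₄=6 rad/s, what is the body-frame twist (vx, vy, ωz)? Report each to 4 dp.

k = lx + ly = 0.2 + 0.18 = 0.3800
ω₁+ω₂+ω₃+ω₄ = 8.0000  →  vx = (0.1/4)·8.0000 = 0.2000
−ω₁+ω₂+ω₃−ω₄ = -8.0000  →  vy = (0.1/4)·-8.0000 = -0.2000
−ω₁+ω₂−ω₃+ω₄ = 12.0000  →  ωz = (0.1/1.5200)·12.0000 = 0.7895

(0.2000, -0.2000, 0.7895)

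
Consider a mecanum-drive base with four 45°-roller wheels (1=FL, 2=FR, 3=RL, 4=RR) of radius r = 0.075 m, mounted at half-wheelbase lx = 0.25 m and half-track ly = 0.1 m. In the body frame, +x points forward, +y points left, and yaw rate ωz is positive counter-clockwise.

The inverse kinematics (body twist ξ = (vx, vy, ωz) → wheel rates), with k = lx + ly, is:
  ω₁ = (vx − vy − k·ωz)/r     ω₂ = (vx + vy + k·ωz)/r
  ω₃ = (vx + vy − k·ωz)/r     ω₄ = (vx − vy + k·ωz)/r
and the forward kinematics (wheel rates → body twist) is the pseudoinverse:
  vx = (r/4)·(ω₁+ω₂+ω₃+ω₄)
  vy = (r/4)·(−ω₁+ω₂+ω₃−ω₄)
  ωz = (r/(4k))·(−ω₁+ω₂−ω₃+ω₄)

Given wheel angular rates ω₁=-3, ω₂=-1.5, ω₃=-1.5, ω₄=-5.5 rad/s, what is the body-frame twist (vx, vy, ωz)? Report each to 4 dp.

k = lx + ly = 0.25 + 0.1 = 0.3500
ω₁+ω₂+ω₃+ω₄ = -11.5000  →  vx = (0.075/4)·-11.5000 = -0.2156
−ω₁+ω₂+ω₃−ω₄ = 5.5000  →  vy = (0.075/4)·5.5000 = 0.1031
−ω₁+ω₂−ω₃+ω₄ = -2.5000  →  ωz = (0.075/1.4000)·-2.5000 = -0.1339

(-0.2156, 0.1031, -0.1339)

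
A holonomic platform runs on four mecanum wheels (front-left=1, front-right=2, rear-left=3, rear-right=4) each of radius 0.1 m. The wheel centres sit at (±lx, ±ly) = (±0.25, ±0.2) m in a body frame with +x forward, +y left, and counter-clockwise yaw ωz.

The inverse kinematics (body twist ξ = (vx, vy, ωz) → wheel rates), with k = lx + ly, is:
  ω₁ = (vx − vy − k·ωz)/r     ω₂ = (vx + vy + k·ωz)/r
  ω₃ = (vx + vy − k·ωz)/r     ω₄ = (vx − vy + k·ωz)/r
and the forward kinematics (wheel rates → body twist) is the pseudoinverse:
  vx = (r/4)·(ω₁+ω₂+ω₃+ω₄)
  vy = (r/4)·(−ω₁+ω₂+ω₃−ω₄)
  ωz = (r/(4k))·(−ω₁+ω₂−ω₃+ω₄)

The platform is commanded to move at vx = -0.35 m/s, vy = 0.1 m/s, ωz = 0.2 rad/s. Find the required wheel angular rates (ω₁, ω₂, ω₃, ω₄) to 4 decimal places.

(-5.4000, -1.6000, -3.4000, -3.6000)

k = lx + ly = 0.25 + 0.2 = 0.4500;  k·ωz = 0.4500·0.2 = 0.0900
ω₁ (FL) = (vx − vy − k·ωz)/r = -0.5400/0.1 = -5.4000
ω₂ (FR) = (vx + vy + k·ωz)/r = -0.1600/0.1 = -1.6000
ω₃ (RL) = (vx + vy − k·ωz)/r = -0.3400/0.1 = -3.4000
ω₄ (RR) = (vx − vy + k·ωz)/r = -0.3600/0.1 = -3.6000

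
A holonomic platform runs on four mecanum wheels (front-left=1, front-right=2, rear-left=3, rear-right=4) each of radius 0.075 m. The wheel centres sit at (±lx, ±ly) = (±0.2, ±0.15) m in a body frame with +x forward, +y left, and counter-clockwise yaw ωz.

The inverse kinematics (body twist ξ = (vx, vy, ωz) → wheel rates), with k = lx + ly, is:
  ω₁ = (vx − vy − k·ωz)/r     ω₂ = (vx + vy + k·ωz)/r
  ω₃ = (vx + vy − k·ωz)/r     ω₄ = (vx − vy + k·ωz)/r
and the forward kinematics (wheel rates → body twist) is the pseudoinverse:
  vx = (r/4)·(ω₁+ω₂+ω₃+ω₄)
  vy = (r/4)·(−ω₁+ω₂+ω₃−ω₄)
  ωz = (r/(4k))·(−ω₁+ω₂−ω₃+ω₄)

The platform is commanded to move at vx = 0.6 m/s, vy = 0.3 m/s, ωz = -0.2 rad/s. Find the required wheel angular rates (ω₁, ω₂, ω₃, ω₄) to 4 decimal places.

k = lx + ly = 0.2 + 0.15 = 0.3500;  k·ωz = 0.3500·-0.2 = -0.0700
ω₁ (FL) = (vx − vy − k·ωz)/r = 0.3700/0.075 = 4.9333
ω₂ (FR) = (vx + vy + k·ωz)/r = 0.8300/0.075 = 11.0667
ω₃ (RL) = (vx + vy − k·ωz)/r = 0.9700/0.075 = 12.9333
ω₄ (RR) = (vx − vy + k·ωz)/r = 0.2300/0.075 = 3.0667

(4.9333, 11.0667, 12.9333, 3.0667)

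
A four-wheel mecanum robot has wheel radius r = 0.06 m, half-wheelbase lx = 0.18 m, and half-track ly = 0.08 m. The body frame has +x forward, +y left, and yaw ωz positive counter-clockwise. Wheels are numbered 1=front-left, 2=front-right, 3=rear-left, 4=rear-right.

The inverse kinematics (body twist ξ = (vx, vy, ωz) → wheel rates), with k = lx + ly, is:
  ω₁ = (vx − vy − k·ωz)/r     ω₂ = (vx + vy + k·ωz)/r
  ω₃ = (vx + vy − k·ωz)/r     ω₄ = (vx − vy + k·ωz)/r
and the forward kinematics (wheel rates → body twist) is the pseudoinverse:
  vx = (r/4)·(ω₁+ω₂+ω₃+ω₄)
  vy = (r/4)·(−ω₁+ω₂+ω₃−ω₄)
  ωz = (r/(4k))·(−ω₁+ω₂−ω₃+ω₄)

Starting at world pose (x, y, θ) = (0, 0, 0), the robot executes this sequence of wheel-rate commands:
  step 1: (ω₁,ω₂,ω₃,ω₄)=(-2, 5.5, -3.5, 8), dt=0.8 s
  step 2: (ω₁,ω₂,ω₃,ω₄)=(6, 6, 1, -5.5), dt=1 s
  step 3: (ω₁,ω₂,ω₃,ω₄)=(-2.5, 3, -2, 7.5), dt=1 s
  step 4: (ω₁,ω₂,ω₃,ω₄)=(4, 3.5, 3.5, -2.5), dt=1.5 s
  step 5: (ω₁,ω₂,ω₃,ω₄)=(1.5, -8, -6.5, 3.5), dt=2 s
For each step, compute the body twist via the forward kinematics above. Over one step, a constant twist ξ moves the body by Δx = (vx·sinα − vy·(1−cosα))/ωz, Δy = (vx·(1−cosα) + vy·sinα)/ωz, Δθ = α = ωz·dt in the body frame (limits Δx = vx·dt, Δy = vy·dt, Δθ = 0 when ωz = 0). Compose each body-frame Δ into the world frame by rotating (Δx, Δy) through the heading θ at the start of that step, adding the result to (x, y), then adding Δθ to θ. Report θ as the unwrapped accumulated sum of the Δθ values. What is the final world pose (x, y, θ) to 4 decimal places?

step 1: ξ=(vx,vy,ωz)=(0.1200, -0.0600, 1.0962), dt=0.8 → body Δ=(0.1039, -0.0026, 0.8769) → world pose (0.1039, -0.0026, 0.8769)
step 2: ξ=(vx,vy,ωz)=(0.1125, 0.0975, -0.3750), dt=1.0 → body Δ=(0.1279, 0.0744, -0.3750) → world pose (0.1285, 0.1433, 0.5019)
step 3: ξ=(vx,vy,ωz)=(0.0900, -0.0600, 0.8654), dt=1.0 → body Δ=(0.1036, -0.0162, 0.8654) → world pose (0.2271, 0.1789, 1.3673)
step 4: ξ=(vx,vy,ωz)=(0.1275, 0.0825, -0.3750), dt=1.5 → body Δ=(0.2152, 0.0649, -0.5625) → world pose (0.2070, 0.4028, 0.8048)
step 5: ξ=(vx,vy,ωz)=(-0.1425, -0.2925, 0.0288), dt=2.0 → body Δ=(-0.2680, -0.5929, 0.0577) → world pose (0.4485, -0.2013, 0.8625)

(0.4485, -0.2013, 0.8625)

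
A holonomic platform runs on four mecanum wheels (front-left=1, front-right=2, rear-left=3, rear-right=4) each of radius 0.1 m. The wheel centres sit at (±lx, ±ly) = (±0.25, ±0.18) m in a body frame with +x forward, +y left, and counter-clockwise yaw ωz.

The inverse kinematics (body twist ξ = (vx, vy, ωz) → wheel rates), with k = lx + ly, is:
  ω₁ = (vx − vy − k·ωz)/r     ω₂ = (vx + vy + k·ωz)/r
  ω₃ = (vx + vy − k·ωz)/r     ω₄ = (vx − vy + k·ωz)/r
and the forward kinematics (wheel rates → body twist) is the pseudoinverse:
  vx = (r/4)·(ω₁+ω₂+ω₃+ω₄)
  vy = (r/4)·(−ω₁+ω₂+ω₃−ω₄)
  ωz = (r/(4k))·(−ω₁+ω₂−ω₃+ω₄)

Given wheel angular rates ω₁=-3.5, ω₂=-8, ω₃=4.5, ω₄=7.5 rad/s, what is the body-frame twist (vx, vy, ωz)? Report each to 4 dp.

k = lx + ly = 0.25 + 0.18 = 0.4300
ω₁+ω₂+ω₃+ω₄ = 0.5000  →  vx = (0.1/4)·0.5000 = 0.0125
−ω₁+ω₂+ω₃−ω₄ = -7.5000  →  vy = (0.1/4)·-7.5000 = -0.1875
−ω₁+ω₂−ω₃+ω₄ = -1.5000  →  ωz = (0.1/1.7200)·-1.5000 = -0.0872

(0.0125, -0.1875, -0.0872)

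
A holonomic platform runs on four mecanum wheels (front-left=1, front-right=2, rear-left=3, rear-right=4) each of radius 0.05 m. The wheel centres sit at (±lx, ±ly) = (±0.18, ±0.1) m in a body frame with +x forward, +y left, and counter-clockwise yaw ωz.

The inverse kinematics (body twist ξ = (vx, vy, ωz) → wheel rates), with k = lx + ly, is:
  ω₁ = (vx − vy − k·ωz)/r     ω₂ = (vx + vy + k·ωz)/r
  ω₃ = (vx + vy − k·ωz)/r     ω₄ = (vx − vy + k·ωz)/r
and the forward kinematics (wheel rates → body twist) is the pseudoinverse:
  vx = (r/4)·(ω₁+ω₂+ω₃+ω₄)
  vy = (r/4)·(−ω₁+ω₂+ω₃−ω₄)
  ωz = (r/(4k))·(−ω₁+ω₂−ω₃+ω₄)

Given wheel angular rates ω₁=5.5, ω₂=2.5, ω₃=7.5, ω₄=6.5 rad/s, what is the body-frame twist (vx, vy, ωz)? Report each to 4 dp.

(0.2750, -0.0250, -0.1786)

k = lx + ly = 0.18 + 0.1 = 0.2800
ω₁+ω₂+ω₃+ω₄ = 22.0000  →  vx = (0.05/4)·22.0000 = 0.2750
−ω₁+ω₂+ω₃−ω₄ = -2.0000  →  vy = (0.05/4)·-2.0000 = -0.0250
−ω₁+ω₂−ω₃+ω₄ = -4.0000  →  ωz = (0.05/1.1200)·-4.0000 = -0.1786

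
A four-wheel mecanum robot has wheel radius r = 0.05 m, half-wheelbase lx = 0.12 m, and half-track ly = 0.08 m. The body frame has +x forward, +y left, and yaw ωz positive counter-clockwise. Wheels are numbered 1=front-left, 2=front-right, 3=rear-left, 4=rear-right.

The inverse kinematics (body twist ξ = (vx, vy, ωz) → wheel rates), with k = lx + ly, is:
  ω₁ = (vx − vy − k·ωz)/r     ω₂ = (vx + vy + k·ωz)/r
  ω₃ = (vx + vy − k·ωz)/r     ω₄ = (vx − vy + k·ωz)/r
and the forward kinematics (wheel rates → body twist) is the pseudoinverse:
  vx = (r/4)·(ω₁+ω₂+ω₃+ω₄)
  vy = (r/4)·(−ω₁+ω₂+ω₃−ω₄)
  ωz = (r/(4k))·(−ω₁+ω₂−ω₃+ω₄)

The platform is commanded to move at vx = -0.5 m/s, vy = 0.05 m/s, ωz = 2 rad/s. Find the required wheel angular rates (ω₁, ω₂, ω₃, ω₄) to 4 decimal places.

k = lx + ly = 0.12 + 0.08 = 0.2000;  k·ωz = 0.2000·2 = 0.4000
ω₁ (FL) = (vx − vy − k·ωz)/r = -0.9500/0.05 = -19.0000
ω₂ (FR) = (vx + vy + k·ωz)/r = -0.0500/0.05 = -1.0000
ω₃ (RL) = (vx + vy − k·ωz)/r = -0.8500/0.05 = -17.0000
ω₄ (RR) = (vx − vy + k·ωz)/r = -0.1500/0.05 = -3.0000

(-19.0000, -1.0000, -17.0000, -3.0000)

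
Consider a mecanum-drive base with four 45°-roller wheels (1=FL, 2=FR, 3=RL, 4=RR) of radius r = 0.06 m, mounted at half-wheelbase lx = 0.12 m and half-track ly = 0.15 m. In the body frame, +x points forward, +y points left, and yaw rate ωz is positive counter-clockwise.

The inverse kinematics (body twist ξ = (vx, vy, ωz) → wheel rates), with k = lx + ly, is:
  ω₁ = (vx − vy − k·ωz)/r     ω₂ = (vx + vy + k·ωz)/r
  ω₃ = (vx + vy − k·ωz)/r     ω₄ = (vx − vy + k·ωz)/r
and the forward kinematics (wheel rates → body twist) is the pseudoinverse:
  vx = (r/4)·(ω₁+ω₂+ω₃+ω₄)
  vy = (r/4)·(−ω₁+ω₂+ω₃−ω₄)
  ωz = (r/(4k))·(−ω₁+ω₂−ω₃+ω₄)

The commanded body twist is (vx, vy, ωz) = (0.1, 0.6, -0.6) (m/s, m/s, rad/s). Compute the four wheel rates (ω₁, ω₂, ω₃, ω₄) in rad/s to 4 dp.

(-5.6333, 8.9667, 14.3667, -11.0333)

k = lx + ly = 0.12 + 0.15 = 0.2700;  k·ωz = 0.2700·-0.6 = -0.1620
ω₁ (FL) = (vx − vy − k·ωz)/r = -0.3380/0.06 = -5.6333
ω₂ (FR) = (vx + vy + k·ωz)/r = 0.5380/0.06 = 8.9667
ω₃ (RL) = (vx + vy − k·ωz)/r = 0.8620/0.06 = 14.3667
ω₄ (RR) = (vx − vy + k·ωz)/r = -0.6620/0.06 = -11.0333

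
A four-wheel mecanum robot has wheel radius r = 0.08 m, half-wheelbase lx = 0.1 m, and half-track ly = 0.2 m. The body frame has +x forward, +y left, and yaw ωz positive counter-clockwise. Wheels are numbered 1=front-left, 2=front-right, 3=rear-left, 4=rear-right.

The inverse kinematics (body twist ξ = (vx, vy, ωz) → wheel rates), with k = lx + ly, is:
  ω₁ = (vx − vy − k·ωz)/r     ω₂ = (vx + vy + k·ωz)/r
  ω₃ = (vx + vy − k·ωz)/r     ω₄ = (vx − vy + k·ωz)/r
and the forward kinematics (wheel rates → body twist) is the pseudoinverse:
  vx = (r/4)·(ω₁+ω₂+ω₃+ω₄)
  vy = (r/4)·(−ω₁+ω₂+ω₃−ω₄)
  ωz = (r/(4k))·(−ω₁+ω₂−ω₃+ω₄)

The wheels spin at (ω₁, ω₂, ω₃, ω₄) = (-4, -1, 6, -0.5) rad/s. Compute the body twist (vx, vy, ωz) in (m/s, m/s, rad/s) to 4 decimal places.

(0.0100, 0.1900, -0.2333)

k = lx + ly = 0.1 + 0.2 = 0.3000
ω₁+ω₂+ω₃+ω₄ = 0.5000  →  vx = (0.08/4)·0.5000 = 0.0100
−ω₁+ω₂+ω₃−ω₄ = 9.5000  →  vy = (0.08/4)·9.5000 = 0.1900
−ω₁+ω₂−ω₃+ω₄ = -3.5000  →  ωz = (0.08/1.2000)·-3.5000 = -0.2333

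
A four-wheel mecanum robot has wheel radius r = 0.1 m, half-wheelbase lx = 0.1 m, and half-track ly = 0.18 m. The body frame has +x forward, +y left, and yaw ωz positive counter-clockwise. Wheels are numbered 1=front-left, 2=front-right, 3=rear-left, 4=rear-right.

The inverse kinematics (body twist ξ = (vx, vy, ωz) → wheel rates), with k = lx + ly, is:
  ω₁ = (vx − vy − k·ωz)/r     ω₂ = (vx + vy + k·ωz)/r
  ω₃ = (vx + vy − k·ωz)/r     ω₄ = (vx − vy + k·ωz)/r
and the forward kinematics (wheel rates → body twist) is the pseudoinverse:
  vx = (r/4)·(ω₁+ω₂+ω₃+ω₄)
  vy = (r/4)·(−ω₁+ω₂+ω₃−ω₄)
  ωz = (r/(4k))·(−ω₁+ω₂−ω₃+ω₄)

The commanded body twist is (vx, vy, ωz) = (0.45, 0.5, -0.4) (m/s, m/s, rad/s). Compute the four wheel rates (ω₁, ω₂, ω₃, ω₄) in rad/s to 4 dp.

(0.6200, 8.3800, 10.6200, -1.6200)

k = lx + ly = 0.1 + 0.18 = 0.2800;  k·ωz = 0.2800·-0.4 = -0.1120
ω₁ (FL) = (vx − vy − k·ωz)/r = 0.0620/0.1 = 0.6200
ω₂ (FR) = (vx + vy + k·ωz)/r = 0.8380/0.1 = 8.3800
ω₃ (RL) = (vx + vy − k·ωz)/r = 1.0620/0.1 = 10.6200
ω₄ (RR) = (vx − vy + k·ωz)/r = -0.1620/0.1 = -1.6200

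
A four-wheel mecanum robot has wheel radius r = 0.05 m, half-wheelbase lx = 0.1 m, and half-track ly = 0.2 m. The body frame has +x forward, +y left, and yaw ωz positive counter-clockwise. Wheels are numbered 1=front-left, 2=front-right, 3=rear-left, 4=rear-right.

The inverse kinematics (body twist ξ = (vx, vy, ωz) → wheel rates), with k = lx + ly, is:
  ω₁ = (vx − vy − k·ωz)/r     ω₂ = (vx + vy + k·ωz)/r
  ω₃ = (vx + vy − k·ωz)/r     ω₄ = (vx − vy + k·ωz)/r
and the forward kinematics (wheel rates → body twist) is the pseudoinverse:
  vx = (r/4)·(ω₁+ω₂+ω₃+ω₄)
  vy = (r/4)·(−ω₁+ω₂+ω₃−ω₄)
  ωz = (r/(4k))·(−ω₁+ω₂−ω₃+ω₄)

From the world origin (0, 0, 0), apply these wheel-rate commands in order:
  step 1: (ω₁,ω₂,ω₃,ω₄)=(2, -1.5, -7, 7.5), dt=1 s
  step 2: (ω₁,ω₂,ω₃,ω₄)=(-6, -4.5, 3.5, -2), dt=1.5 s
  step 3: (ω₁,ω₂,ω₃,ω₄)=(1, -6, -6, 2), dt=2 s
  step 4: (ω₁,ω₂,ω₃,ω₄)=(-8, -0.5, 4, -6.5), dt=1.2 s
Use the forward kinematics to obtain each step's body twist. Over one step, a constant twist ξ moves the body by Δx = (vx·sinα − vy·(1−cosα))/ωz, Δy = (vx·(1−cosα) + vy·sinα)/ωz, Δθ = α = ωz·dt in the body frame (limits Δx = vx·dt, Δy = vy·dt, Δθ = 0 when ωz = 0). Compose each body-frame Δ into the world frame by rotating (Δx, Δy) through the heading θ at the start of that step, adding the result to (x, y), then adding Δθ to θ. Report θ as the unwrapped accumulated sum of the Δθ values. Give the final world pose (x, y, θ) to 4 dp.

step 1: ξ=(vx,vy,ωz)=(0.0125, -0.2250, 0.4583), dt=1.0 → body Δ=(0.0627, -0.2144, 0.4583) → world pose (0.0627, -0.2144, 0.4583)
step 2: ξ=(vx,vy,ωz)=(-0.1125, 0.0875, -0.1667), dt=1.5 → body Δ=(-0.1507, 0.1509, -0.2500) → world pose (-0.1391, -0.1458, 0.2083)
step 3: ξ=(vx,vy,ωz)=(-0.1125, -0.1875, 0.0417), dt=2.0 → body Δ=(-0.2091, -0.3839, 0.0833) → world pose (-0.2643, -0.5646, 0.2917)
step 4: ξ=(vx,vy,ωz)=(-0.1375, 0.2250, -0.1250), dt=1.2 → body Δ=(-0.1442, 0.2813, -0.1500) → world pose (-0.4833, -0.3366, 0.1417)

(-0.4833, -0.3366, 0.1417)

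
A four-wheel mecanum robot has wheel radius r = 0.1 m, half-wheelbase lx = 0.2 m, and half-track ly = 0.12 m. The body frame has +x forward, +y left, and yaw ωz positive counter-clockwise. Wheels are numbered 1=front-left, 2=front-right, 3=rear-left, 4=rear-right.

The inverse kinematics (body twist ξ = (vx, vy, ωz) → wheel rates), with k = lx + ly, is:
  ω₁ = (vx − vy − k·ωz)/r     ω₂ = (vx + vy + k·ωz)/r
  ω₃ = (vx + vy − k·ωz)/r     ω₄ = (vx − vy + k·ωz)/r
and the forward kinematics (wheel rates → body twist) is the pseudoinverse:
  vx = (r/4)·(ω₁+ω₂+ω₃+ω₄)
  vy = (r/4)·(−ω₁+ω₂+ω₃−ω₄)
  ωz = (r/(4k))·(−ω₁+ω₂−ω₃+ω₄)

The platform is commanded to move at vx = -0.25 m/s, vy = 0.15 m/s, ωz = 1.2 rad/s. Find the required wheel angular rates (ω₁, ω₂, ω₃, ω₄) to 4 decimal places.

(-7.8400, 2.8400, -4.8400, -0.1600)

k = lx + ly = 0.2 + 0.12 = 0.3200;  k·ωz = 0.3200·1.2 = 0.3840
ω₁ (FL) = (vx − vy − k·ωz)/r = -0.7840/0.1 = -7.8400
ω₂ (FR) = (vx + vy + k·ωz)/r = 0.2840/0.1 = 2.8400
ω₃ (RL) = (vx + vy − k·ωz)/r = -0.4840/0.1 = -4.8400
ω₄ (RR) = (vx − vy + k·ωz)/r = -0.0160/0.1 = -0.1600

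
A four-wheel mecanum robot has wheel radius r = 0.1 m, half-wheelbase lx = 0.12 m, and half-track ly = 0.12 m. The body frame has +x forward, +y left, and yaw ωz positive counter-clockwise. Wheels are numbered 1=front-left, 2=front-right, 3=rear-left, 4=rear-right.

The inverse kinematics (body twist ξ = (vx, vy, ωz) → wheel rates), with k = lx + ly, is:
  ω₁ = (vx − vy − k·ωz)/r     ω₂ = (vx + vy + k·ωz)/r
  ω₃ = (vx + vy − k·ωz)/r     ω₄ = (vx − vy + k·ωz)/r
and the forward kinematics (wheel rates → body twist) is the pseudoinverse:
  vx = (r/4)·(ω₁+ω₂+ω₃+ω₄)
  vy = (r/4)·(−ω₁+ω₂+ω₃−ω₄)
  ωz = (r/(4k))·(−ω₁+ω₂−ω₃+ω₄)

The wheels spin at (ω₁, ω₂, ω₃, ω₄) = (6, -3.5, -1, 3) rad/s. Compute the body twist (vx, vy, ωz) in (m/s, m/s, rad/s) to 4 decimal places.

k = lx + ly = 0.12 + 0.12 = 0.2400
ω₁+ω₂+ω₃+ω₄ = 4.5000  →  vx = (0.1/4)·4.5000 = 0.1125
−ω₁+ω₂+ω₃−ω₄ = -13.5000  →  vy = (0.1/4)·-13.5000 = -0.3375
−ω₁+ω₂−ω₃+ω₄ = -5.5000  →  ωz = (0.1/0.9600)·-5.5000 = -0.5729

(0.1125, -0.3375, -0.5729)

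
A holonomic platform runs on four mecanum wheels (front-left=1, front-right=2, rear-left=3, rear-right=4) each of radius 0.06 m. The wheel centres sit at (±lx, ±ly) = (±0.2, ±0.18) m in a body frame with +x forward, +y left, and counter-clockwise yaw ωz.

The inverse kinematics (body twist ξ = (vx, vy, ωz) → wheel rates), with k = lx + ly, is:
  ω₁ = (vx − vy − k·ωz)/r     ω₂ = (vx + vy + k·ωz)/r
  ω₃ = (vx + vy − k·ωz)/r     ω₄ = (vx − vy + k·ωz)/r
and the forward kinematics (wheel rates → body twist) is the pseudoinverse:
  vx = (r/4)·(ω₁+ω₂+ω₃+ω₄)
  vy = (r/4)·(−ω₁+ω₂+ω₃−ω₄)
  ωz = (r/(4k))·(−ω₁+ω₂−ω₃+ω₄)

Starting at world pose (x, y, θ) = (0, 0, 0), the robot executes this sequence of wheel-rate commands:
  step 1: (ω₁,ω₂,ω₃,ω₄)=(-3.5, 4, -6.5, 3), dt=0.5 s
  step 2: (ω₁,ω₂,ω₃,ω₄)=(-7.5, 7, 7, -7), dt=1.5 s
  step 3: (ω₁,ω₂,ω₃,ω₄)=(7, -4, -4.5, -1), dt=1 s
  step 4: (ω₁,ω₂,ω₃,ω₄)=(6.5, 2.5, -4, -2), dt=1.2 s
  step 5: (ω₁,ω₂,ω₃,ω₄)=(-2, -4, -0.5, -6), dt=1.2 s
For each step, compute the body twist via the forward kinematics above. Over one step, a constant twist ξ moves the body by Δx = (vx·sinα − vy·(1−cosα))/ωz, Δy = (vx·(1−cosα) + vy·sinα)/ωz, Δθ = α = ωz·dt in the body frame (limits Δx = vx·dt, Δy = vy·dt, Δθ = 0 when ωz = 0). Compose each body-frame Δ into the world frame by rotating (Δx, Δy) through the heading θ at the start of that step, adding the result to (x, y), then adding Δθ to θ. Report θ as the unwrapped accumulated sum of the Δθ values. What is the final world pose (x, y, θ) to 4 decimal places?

step 1: ξ=(vx,vy,ωz)=(-0.0450, -0.0300, 0.6711), dt=0.5 → body Δ=(-0.0196, -0.0185, 0.3355) → world pose (-0.0196, -0.0185, 0.3355)
step 2: ξ=(vx,vy,ωz)=(-0.0075, 0.4275, 0.0197), dt=1.5 → body Δ=(-0.0207, 0.6410, 0.0296) → world pose (-0.2502, 0.5800, 0.3651)
step 3: ξ=(vx,vy,ωz)=(-0.0375, -0.2175, -0.2961), dt=1.0 → body Δ=(-0.0689, -0.2088, -0.2961) → world pose (-0.2400, 0.3603, 0.0691)
step 4: ξ=(vx,vy,ωz)=(0.0450, -0.0900, -0.0789), dt=1.2 → body Δ=(0.0488, -0.1104, -0.0947) → world pose (-0.1837, 0.2535, -0.0257)
step 5: ξ=(vx,vy,ωz)=(-0.1875, 0.0525, -0.2961), dt=1.2 → body Δ=(-0.2092, 0.1012, -0.3553) → world pose (-0.3903, 0.3601, -0.3809)

(-0.3903, 0.3601, -0.3809)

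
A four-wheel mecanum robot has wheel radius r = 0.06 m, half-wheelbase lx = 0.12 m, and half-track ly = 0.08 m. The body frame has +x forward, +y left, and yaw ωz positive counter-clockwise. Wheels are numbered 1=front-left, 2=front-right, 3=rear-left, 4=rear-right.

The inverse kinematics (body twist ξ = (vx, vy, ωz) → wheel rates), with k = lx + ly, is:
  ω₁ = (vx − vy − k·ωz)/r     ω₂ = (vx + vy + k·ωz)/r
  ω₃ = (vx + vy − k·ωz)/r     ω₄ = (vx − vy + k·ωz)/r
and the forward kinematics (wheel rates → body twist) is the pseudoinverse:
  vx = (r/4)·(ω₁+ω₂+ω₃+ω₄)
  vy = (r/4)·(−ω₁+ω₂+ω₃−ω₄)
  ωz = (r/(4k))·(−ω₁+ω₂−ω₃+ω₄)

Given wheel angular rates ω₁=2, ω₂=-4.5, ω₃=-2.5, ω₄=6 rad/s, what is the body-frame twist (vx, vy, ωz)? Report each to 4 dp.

k = lx + ly = 0.12 + 0.08 = 0.2000
ω₁+ω₂+ω₃+ω₄ = 1.0000  →  vx = (0.06/4)·1.0000 = 0.0150
−ω₁+ω₂+ω₃−ω₄ = -15.0000  →  vy = (0.06/4)·-15.0000 = -0.2250
−ω₁+ω₂−ω₃+ω₄ = 2.0000  →  ωz = (0.06/0.8000)·2.0000 = 0.1500

(0.0150, -0.2250, 0.1500)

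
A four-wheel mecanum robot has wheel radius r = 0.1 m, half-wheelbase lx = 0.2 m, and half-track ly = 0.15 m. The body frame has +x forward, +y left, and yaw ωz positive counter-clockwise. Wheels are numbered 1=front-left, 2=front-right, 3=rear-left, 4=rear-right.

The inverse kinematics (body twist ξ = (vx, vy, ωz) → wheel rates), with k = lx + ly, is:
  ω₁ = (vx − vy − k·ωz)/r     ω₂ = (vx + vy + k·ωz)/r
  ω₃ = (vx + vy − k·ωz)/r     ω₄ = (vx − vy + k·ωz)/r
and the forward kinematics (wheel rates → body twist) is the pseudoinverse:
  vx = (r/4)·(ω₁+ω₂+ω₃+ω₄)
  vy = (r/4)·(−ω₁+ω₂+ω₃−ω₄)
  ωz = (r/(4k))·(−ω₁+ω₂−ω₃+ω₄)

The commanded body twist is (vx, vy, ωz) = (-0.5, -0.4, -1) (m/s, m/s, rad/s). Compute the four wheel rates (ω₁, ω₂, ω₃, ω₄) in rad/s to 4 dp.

(2.5000, -12.5000, -5.5000, -4.5000)

k = lx + ly = 0.2 + 0.15 = 0.3500;  k·ωz = 0.3500·-1 = -0.3500
ω₁ (FL) = (vx − vy − k·ωz)/r = 0.2500/0.1 = 2.5000
ω₂ (FR) = (vx + vy + k·ωz)/r = -1.2500/0.1 = -12.5000
ω₃ (RL) = (vx + vy − k·ωz)/r = -0.5500/0.1 = -5.5000
ω₄ (RR) = (vx − vy + k·ωz)/r = -0.4500/0.1 = -4.5000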